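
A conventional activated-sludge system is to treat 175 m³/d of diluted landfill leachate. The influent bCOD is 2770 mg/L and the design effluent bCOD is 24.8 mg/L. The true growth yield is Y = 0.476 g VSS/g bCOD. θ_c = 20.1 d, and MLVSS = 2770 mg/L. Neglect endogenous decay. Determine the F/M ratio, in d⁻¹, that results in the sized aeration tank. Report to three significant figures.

With k_d = 0 the design equation reduces to V = Y Q (S₀−S) θ_c / X = 0.476 × 175 × (2770 − 24.8) × 20.1 / 2770 = 1659 m³.
Food-to-microorganism ratio F/M = Q S₀ / (V X) = 175 × 2770 / (1659 × 2770) = 0.1055 d⁻¹.

F/M ≈ 0.105 d⁻¹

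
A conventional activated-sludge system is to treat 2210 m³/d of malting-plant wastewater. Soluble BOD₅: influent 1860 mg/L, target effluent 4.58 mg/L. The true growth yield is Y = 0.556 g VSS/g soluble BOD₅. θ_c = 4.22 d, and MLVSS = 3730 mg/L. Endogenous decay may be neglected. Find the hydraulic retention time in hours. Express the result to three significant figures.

τ ≈ 28.0 h

V·X = Y·Q·ΔS·θ_c gives V = 0.556 × 2210 × (1860 − 4.58) × 4.22 / 3730 = 2579 m³.
HRT = V/Q = 2579 m³ / 2210 m³·d⁻¹ = 1.167 d × 24 = 28.01 h.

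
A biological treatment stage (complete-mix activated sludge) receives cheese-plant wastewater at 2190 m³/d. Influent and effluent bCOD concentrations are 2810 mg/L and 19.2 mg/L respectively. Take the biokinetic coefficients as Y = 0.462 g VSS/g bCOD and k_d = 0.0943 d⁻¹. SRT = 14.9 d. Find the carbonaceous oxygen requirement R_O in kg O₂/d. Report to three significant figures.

R_O ≈ 4440 kg O₂/d

The observed yield is Y_obs = Y/(1 + k_d·θ_c) = 0.462 / (1 + 0.0943 × 14.9) = 0.462 / 2.405 = 0.1921 g VSS per g bCOD removed.
Substrate removed = Q·(S₀ − S) = 2190 m³/d × (2810 − 19.2) g/m³ = 6.11×10^6 g/d = 6112 kg/d.
P_X = Y_obs·Q·(S₀ − S) = 0.1921 × 6112 = 1174 kg VSS/d.
Carbonaceous O₂ demand = substrate oxidised − cell-mass equivalent = 6112 − 1.42 × 1174 = 4445 kg O₂/d.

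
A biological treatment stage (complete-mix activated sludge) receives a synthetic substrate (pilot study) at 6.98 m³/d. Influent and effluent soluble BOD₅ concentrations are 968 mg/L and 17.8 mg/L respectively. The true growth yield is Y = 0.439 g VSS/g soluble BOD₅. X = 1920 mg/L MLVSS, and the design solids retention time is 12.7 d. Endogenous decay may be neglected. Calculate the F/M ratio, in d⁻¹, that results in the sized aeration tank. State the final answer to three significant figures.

Biomass mass balance (decay neglected): V·X = Y·Q·(S₀ − S)·θ_c, so V = 0.439 × 6.98 × (968 − 17.8) × 12.7 / 1920 = 19.26 m³.
Food-to-microorganism ratio F/M = Q S₀ / (V X) = 6.98 × 968 / (19.26 × 1920) = 0.1827 d⁻¹.

F/M ≈ 0.183 d⁻¹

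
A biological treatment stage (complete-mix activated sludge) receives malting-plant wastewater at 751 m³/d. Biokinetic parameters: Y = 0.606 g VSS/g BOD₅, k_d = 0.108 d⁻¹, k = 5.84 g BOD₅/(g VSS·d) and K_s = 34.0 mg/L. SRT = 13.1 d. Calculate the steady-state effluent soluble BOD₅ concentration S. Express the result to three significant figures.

From the Monod/SRT balance for a CMAS, S = K_s·(1+k_d θ_c)/[θ_c·(Y k − k_d) − 1] = 34.0 × (1 + 0.108 × 13.1) / [13.1 × (0.606 × 5.84 − 0.108) − 1] = 82.10 / 43.95 = 1.868 mg/L.

S ≈ 1.87 mg/L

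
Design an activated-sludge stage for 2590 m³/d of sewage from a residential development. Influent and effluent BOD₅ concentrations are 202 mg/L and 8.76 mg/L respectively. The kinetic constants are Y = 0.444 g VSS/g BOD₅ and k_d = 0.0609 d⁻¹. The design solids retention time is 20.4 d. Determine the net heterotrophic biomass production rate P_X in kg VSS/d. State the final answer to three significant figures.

P_X ≈ 99.1 kg VSS/d

The observed yield is Y_obs = Y/(1 + k_d·θ_c) = 0.444 / (1 + 0.0609 × 20.4) = 0.444 / 2.242 = 0.1980 g VSS per g BOD₅ removed.
Q·(S₀ − S) = 2590 × (202 − 8.76) × 10⁻³ = 500.5 kg/d removed.
Net biomass production P_X = Y_obs × Q·(S₀ − S) = 0.1980 × 500.5 = 99.10 kg VSS/d.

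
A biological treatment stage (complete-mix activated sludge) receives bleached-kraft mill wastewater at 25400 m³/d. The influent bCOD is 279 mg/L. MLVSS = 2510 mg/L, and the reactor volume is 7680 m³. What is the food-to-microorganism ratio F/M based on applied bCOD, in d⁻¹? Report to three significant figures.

Food-to-microorganism ratio F/M = Q S₀ / (V X) = 25400 × 279 / (7680 × 2510) = 0.3676 d⁻¹.

F/M ≈ 0.368 d⁻¹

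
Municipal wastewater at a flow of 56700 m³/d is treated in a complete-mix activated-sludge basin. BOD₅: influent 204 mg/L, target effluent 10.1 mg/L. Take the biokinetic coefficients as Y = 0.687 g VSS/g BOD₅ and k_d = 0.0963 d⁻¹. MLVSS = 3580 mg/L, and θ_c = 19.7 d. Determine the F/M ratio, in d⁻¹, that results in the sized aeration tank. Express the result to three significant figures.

From the SRT design equation V = Y Q (S₀−S) θ_c / [X (1 + k_d θ_c)] = 0.687 × 56700 × (204 − 10.1) × 19.7 / [3580 × (1 + 0.0963 × 19.7)] = 1.49×10^8 / 10372 = 14346 m³.
Food-to-microorganism ratio F/M = Q S₀ / (V X) = 56700 × 204 / (14346 × 3580) = 0.2252 d⁻¹.

F/M ≈ 0.225 d⁻¹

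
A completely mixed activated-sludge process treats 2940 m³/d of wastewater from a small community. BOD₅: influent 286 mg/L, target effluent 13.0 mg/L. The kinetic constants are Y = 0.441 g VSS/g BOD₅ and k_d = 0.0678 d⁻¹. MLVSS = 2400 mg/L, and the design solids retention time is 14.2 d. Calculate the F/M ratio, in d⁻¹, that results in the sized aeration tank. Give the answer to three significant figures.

F/M ≈ 0.328 d⁻¹

From the SRT design equation V = Y Q (S₀−S) θ_c / [X (1 + k_d θ_c)] = 0.441 × 2940 × (286 − 13.0) × 14.2 / [2400 × (1 + 0.0678 × 14.2)] = 5.03×10^6 / 4711 = 1067 m³.
F/M = applied load / biomass = Q·S₀/(V·X) = 2940 × 286 / (1067 × 2400) = 0.3284 d⁻¹.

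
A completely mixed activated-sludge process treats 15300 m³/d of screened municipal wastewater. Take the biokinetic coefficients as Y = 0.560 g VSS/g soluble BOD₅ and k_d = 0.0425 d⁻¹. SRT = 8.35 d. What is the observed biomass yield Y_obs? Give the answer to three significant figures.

Y_obs ≈ 0.413 g VSS/g soluble BOD₅

Correct the yield for decay: Y_obs = Y/(1 + k_d θ_c) = 0.560 / (1 + 0.0425 × 8.35) = 0.560 / 1.355 = 0.4133.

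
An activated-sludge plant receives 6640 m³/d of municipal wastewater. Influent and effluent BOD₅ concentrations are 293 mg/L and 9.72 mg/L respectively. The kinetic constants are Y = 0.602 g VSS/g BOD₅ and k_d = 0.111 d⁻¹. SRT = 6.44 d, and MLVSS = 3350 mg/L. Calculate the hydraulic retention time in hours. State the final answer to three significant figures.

Rearranging the biomass balance for a CMAS with decay, V = Y·Q·ΔS·θ_c / [X·(1+k_d θ_c)] = 0.602 × 6640 × (293 − 9.72) × 6.44 / [3350 × (1 + 0.111 × 6.44)] = 7.29×10^6 / 5745 = 1269 m³.
Hydraulic retention time τ = V/Q = 1269 / 6640 = 0.1912 d = 4.588 h.

τ ≈ 4.59 h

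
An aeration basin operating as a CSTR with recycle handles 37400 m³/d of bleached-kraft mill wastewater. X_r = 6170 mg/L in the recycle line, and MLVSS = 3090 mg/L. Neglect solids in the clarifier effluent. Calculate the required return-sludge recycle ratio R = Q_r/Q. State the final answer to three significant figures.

Solids balance on the clarifier gives (1+R)X = R·X_r, so R = X/(X_r − X) = 3090 / (6170 − 3090) = 1.003.

R ≈ 1.00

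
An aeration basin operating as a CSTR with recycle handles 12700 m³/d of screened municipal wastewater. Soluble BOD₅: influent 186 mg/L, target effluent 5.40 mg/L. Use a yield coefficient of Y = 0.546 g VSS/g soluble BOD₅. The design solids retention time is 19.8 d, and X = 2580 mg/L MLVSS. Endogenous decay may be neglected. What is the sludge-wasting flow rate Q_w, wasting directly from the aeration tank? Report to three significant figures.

V·X = Y·Q·ΔS·θ_c gives V = 0.546 × 12700 × (186 − 5.40) × 19.8 / 2580 = 9611 m³.
Wasting from the aeration tank: Q_w = V / θ_c = 9611 / 19.8 = 485.4 m³/d.

Q_w ≈ 485 m³/d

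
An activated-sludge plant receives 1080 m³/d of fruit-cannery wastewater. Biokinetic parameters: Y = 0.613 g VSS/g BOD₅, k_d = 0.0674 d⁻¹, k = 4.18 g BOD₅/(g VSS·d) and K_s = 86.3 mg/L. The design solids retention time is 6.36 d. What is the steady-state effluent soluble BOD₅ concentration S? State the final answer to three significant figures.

From the Monod/SRT balance for a CMAS, S = K_s·(1+k_d θ_c)/[θ_c·(Y k − k_d) − 1] = 86.3 × (1 + 0.0674 × 6.36) / [6.36 × (0.613 × 4.18 − 0.0674) − 1] = 123.3 / 14.87 = 8.293 mg/L.

S ≈ 8.29 mg/L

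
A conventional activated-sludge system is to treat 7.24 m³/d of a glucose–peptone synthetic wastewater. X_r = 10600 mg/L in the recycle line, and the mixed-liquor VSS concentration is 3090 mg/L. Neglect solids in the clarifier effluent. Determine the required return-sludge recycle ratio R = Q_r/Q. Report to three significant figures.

Solids balance on the clarifier gives (1+R)X = R·X_r, so R = X/(X_r − X) = 3090 / (10600 − 3090) = 0.4115.

R ≈ 0.411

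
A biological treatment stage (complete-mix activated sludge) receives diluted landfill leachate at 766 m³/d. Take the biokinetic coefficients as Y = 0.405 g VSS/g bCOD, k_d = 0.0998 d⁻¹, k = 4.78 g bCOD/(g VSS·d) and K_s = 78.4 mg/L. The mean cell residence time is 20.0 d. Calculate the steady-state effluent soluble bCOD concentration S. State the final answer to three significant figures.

Effluent substrate depends only on kinetics and SRT: S = K_s(1 + k_d θ_c) / [θ_c(Yk − k_d) − 1] = 78.4 × (1 + 0.0998 × 20.0) / [20.0 × (0.405 × 4.78 − 0.0998) − 1] = 234.9 / 35.72 = 6.575 mg/L.

S ≈ 6.58 mg/L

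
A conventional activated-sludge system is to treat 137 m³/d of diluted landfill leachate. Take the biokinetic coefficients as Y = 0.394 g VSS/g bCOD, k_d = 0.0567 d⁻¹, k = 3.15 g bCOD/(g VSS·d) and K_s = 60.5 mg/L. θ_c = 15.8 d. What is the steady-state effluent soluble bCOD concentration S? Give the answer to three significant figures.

For a completely mixed reactor with recycle the Lawrence–McCarty relation gives S = K_s·(1 + k_d·θ_c) / [θ_c·(Y·k − k_d) − 1] = 60.5 × (1 + 0.0567 × 15.8) / [15.8 × (0.394 × 3.15 − 0.0567) − 1] = 114.7 / 17.71 = 6.475 mg/L.

S ≈ 6.48 mg/L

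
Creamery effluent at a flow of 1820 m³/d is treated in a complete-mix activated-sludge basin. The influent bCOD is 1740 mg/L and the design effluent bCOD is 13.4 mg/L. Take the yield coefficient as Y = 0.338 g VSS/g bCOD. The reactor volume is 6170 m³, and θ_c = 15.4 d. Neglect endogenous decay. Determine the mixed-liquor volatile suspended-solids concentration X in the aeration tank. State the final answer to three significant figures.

X ≈ 2650 mg/L

X = Y·Q·ΔS·θ_c / V = 0.338 × 1820 × (1740 − 13.4) × 15.4 / 6170 = 2651 mg/L.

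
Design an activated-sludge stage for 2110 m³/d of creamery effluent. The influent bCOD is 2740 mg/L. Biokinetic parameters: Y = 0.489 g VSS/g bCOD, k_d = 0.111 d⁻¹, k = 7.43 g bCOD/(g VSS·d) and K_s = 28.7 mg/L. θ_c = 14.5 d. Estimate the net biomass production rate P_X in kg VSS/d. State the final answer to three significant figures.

P_X ≈ 1080 kg VSS/d

For a completely mixed reactor with recycle the Lawrence–McCarty relation gives S = K_s·(1 + k_d·θ_c) / [θ_c·(Y·k − k_d) − 1] = 28.7 × (1 + 0.111 × 14.5) / [14.5 × (0.489 × 7.43 − 0.111) − 1] = 74.89 / 50.07 = 1.496 mg/L.
Observed yield with endogenous decay: Y_obs = Y / (1 + k_d·θ_c) = 0.489 / (1 + 0.111 × 14.5) = 0.489 / 2.609 = 0.1874 g VSS/g bCOD.
ΔS = 2740 − 1.50 = 2738 mg/L, so the substrate removal rate is 2110 × 2738/1000 = 5778 kg bCOD/d.
Net biomass production P_X = Y_obs × Q·(S₀ − S) = 0.1874 × 5778 = 1083 kg VSS/d.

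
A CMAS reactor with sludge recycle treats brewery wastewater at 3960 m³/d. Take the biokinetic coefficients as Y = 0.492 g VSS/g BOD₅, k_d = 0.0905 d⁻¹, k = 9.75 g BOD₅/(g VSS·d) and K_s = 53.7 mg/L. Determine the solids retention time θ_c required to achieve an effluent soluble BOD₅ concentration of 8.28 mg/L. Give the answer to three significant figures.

From 1/θ_c = Y·k·S/(K_s + S) − k_d: Y·k·S/(K_s+S) = 0.492 × 9.75 × 8.28 / (53.7 + 8.28) = 0.6408 d⁻¹.
1/θ_c = 0.6408 − 0.0905 = 0.5503 d⁻¹, so θ_c = 1.817 d.

θ_c ≈ 1.82 d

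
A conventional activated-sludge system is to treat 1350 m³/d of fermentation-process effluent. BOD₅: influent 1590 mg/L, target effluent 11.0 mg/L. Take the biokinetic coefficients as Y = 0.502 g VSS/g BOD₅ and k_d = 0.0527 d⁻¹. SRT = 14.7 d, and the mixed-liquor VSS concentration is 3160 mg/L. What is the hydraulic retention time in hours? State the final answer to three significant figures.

τ ≈ 49.9 h

Rearranging the biomass balance for a CMAS with decay, V = Y·Q·ΔS·θ_c / [X·(1+k_d θ_c)] = 0.502 × 1350 × (1590 − 11.0) × 14.7 / [3160 × (1 + 0.0527 × 14.7)] = 1.57×10^7 / 5608 = 2805 m³.
τ = V/Q = 2805/1350 = 2.078 d, or 49.87 h.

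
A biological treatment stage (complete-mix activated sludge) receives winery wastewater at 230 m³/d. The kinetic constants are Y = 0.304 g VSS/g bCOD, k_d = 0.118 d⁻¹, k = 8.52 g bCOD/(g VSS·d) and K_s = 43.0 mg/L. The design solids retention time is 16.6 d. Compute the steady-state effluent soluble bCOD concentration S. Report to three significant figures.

From the Monod/SRT balance for a CMAS, S = K_s·(1+k_d θ_c)/[θ_c·(Y k − k_d) − 1] = 43.0 × (1 + 0.118 × 16.6) / [16.6 × (0.304 × 8.52 − 0.118) − 1] = 127.2 / 40.04 = 3.178 mg/L.

S ≈ 3.18 mg/L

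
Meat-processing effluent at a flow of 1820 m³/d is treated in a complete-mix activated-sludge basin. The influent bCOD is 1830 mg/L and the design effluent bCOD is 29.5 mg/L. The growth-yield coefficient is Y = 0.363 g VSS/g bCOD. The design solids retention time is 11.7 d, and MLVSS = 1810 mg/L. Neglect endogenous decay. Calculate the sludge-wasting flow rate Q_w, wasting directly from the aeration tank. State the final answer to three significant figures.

V·X = Y·Q·ΔS·θ_c gives V = 0.363 × 1820 × (1830 − 29.5) × 11.7 / 1810 = 7689 m³.
Wasting from the aeration tank: Q_w = V / θ_c = 7689 / 11.7 = 657.2 m³/d.

Q_w ≈ 657 m³/d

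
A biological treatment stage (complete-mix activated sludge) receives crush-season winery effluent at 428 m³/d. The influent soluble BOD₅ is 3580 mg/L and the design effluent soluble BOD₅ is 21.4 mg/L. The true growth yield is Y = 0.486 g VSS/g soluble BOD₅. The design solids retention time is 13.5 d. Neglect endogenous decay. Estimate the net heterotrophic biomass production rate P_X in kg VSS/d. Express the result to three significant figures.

P_X ≈ 740 kg VSS/d

Since k_d ≈ 0, Y_obs = Y = 0.486 g VSS/g soluble BOD₅.
ΔS = 3580 − 21.4 = 3559 mg/L, so the substrate removal rate is 428 × 3559/1000 = 1523 kg soluble BOD₅/d.
Net biomass production P_X = Y_obs × Q·(S₀ − S) = 0.4860 × 1523 = 740.2 kg VSS/d.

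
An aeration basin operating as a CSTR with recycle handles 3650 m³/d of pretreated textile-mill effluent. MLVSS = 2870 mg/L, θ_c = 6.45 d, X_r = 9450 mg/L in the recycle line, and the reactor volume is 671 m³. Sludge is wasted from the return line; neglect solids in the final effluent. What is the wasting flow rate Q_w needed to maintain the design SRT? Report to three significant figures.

Q_w = (V·X)/(θ_c X_r) = 671.0 × 2870 / (6.45 × 9450) = 31.59 m³/d.

Q_w ≈ 31.6 m³/d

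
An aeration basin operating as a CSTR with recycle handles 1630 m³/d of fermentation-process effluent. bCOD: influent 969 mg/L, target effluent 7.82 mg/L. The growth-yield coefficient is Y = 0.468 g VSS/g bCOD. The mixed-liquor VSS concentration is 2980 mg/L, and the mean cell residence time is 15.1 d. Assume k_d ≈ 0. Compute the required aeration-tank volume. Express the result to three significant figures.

Biomass mass balance (decay neglected): V·X = Y·Q·(S₀ − S)·θ_c, so V = 0.468 × 1630 × (969 − 7.82) × 15.1 / 2980 = 3715 m³.

V ≈ 3720 m³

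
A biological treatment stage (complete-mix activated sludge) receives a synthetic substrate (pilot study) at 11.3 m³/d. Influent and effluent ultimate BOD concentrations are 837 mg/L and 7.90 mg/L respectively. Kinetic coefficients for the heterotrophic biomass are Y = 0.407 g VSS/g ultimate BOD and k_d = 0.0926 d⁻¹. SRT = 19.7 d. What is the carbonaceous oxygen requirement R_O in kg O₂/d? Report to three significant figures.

Y_obs = Y / (1 + k_d θ_c) = 0.407 / (1 + 0.0926 × 19.7) = 0.407 / 2.824 = 0.1441.
Mass of ultimate BOD removed per day: Q(S₀ − S) = 11.3 × 829.1 g/m³ = 9.369 kg/d.
Biomass synthesised: P_X = Y_obs × 9.369 = 1.350 kg VSS/d.
Carbonaceous O₂ demand = substrate oxidised − cell-mass equivalent = 9.369 − 1.42 × 1.350 = 7.452 kg O₂/d.

R_O ≈ 7.45 kg O₂/d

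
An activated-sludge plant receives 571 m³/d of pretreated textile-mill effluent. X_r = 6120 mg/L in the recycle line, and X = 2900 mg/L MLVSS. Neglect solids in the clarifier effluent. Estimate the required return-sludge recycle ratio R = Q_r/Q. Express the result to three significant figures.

R = Q_r/Q = X/(X_r − X) = 2900 / (6120 − 2900) = 0.9006.

R ≈ 0.901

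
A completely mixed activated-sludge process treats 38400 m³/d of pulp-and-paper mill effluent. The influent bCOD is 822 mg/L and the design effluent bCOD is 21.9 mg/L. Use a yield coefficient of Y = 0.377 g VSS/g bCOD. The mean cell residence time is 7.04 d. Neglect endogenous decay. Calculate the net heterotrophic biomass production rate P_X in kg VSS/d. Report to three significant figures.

No decay correction is needed, so Y_obs = Y = 0.377.
ΔS = 822 − 21.9 = 800.1 mg/L, so the substrate removal rate is 38400 × 800.1/1000 = 30724 kg bCOD/d.
Biomass produced: P_X = Y_obs·Q·ΔS = 0.3770 × 30724 ≈ 11583 kg VSS/d.

P_X ≈ 11600 kg VSS/d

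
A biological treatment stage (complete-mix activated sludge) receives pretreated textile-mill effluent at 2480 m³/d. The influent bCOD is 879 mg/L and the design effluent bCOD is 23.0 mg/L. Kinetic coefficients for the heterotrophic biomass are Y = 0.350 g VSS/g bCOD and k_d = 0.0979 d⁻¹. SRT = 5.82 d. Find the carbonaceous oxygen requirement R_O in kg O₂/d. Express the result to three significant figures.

R_O ≈ 1450 kg O₂/d

Observed yield with endogenous decay: Y_obs = Y / (1 + k_d·θ_c) = 0.350 / (1 + 0.0979 × 5.82) = 0.350 / 1.570 = 0.2230 g VSS/g bCOD.
Q·(S₀ − S) = 2480 × (879 − 23.0) × 10⁻³ = 2123 kg/d removed.
Biomass synthesised: P_X = Y_obs × 2123 = 473.3 kg VSS/d.
R_O = Q·(S₀ − S) − 1.42·P_X = 2123 − 1.42 × 473.3 = 1451 kg O₂/d.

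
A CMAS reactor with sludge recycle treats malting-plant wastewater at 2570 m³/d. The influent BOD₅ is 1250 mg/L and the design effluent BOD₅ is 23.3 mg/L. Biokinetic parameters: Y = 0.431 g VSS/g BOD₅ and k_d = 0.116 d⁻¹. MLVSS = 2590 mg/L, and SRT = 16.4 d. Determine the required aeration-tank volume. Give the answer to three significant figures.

From the SRT design equation V = Y Q (S₀−S) θ_c / [X (1 + k_d θ_c)] = 0.431 × 2570 × (1250 − 23.3) × 16.4 / [2590 × (1 + 0.116 × 16.4)] = 2.23×10^7 / 7517 = 2964 m³.

V ≈ 2960 m³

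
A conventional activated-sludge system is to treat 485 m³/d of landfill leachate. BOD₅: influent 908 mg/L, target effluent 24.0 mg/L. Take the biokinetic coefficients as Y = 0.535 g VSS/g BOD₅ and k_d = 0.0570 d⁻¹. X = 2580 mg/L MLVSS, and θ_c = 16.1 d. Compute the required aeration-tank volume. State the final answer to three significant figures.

Rearranging the biomass balance for a CMAS with decay, V = Y·Q·ΔS·θ_c / [X·(1+k_d θ_c)] = 0.535 × 485 × (908 − 24.0) × 16.1 / [2580 × (1 + 0.0570 × 16.1)] = 3.69×10^6 / 4948 = 746.4 m³.

V ≈ 746 m³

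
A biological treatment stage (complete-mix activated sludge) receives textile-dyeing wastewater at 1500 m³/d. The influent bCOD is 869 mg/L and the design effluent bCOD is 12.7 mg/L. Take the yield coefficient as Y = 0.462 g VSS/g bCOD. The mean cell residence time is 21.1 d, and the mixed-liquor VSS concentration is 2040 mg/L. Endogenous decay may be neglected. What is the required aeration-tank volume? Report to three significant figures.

With k_d = 0 the design equation reduces to V = Y Q (S₀−S) θ_c / X = 0.462 × 1500 × (869 − 12.7) × 21.1 / 2040 = 6138 m³.

V ≈ 6140 m³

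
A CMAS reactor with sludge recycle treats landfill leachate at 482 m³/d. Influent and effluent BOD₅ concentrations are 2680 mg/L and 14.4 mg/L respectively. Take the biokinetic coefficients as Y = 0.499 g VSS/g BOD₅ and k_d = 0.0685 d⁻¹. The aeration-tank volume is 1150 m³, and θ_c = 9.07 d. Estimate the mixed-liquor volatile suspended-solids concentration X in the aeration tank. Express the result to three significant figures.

Solving the biomass balance for X: X = Y Q (S₀−S) θ_c / [V (1+k_d θ_c)] = 0.499 × 482 × (2680 − 14.4) × 9.07 / [1150 × (1 + 0.0685 × 9.07)] = 3119 mg/L.

X ≈ 3120 mg/L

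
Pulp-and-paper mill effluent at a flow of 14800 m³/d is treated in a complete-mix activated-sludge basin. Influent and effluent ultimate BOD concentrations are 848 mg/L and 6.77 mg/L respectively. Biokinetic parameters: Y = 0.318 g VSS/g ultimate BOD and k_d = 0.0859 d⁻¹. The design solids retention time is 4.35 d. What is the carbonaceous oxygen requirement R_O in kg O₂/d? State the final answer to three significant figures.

The observed yield is Y_obs = Y/(1 + k_d·θ_c) = 0.318 / (1 + 0.0859 × 4.35) = 0.318 / 1.374 = 0.2315 g VSS per g ultimate BOD removed.
Mass of ultimate BOD removed per day: Q(S₀ − S) = 14800 × 841.2 g/m³ = 12450 kg/d.
Biomass synthesised: P_X = Y_obs × 12450 = 2882 kg VSS/d.
R_O = Q·(S₀ − S) − 1.42·P_X = 12450 − 1.42 × 2882 = 8357 kg O₂/d.

R_O ≈ 8360 kg O₂/d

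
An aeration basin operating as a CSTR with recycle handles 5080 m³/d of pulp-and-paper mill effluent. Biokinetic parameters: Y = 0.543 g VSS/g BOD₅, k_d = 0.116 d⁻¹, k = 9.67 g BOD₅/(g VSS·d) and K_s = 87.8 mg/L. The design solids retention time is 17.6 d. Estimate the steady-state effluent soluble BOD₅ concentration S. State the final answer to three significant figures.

For a completely mixed reactor with recycle the Lawrence–McCarty relation gives S = K_s·(1 + k_d·θ_c) / [θ_c·(Y·k − k_d) − 1] = 87.8 × (1 + 0.116 × 17.6) / [17.6 × (0.543 × 9.67 − 0.116) − 1] = 267.1 / 89.37 = 2.988 mg/L.

S ≈ 2.99 mg/L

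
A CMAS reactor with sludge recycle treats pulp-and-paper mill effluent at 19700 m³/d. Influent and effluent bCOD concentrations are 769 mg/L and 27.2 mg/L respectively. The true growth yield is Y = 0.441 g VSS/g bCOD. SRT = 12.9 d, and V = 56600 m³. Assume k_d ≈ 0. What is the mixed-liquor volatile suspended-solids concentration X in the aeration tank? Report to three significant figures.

X = Y·Q·ΔS·θ_c / V = 0.441 × 19700 × (769 − 27.2) × 12.9 / 56600 = 1469 mg/L.

X ≈ 1470 mg/L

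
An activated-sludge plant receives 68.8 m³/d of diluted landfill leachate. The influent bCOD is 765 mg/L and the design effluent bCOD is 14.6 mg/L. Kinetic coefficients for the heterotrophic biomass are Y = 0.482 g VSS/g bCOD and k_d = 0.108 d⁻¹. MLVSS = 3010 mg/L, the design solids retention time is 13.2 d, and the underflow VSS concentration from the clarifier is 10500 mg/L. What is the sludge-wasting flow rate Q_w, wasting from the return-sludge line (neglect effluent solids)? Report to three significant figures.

From the SRT design equation V = Y Q (S₀−S) θ_c / [X (1 + k_d θ_c)] = 0.482 × 68.8 × (765 − 14.6) × 13.2 / [3010 × (1 + 0.108 × 13.2)] = 3.28×10^5 / 7301 = 44.99 m³.
θ_c = V·X/(Q_w·X_r) when wasting from the recycle, so Q_w = V·X/(θ_c·X_r) = 44.99 × 3010 / (13.2 × 10500) = 0.9771 m³/d.

Q_w ≈ 0.977 m³/d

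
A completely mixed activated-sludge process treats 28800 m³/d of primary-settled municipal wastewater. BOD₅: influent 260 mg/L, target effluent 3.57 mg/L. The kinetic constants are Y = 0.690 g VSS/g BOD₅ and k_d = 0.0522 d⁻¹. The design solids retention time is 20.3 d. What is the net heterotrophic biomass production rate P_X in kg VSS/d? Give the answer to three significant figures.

P_X ≈ 2470 kg VSS/d

Correct the yield for decay: Y_obs = Y/(1 + k_d θ_c) = 0.690 / (1 + 0.0522 × 20.3) = 0.690 / 2.060 = 0.3350.
Substrate removed = Q·(S₀ − S) = 28800 m³/d × (260 − 3.57) g/m³ = 7.39×10^6 g/d = 7385 kg/d.
P_X = Y_obs · Q(S₀ − S) = 0.3350 × 7385 = 2474 kg VSS/d.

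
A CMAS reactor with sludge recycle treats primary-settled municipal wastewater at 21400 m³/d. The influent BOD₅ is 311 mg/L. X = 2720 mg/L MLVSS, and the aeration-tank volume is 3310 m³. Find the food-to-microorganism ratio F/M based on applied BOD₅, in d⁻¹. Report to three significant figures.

F/M = applied load / biomass = Q·S₀/(V·X) = 21400 × 311 / (3310 × 2720) = 0.7392 d⁻¹.

F/M ≈ 0.739 d⁻¹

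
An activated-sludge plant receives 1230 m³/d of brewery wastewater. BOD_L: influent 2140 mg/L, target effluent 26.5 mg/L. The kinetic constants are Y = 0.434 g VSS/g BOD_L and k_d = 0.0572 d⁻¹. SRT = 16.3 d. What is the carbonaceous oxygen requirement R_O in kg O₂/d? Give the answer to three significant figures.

R_O ≈ 1770 kg O₂/d

Observed yield with endogenous decay: Y_obs = Y / (1 + k_d·θ_c) = 0.434 / (1 + 0.0572 × 16.3) = 0.434 / 1.932 = 0.2246 g VSS/g BOD_L.
Mass of BOD_L removed per day: Q(S₀ − S) = 1230 × 2114 g/m³ = 2600 kg/d.
Biomass synthesised: P_X = Y_obs × 2600 = 583.9 kg VSS/d.
Carbonaceous O₂ demand = substrate oxidised − cell-mass equivalent = 2600 − 1.42 × 583.9 = 1771 kg O₂/d.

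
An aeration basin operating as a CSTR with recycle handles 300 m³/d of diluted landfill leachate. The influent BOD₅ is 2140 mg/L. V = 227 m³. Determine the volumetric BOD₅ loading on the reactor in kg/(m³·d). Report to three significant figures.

L_v = Q S₀ / V = 300 × 2140 × 10⁻³ / 227.0 = 2.828 kg/(m³·d).

L_v ≈ 2.83 kg BOD₅/(m³·d)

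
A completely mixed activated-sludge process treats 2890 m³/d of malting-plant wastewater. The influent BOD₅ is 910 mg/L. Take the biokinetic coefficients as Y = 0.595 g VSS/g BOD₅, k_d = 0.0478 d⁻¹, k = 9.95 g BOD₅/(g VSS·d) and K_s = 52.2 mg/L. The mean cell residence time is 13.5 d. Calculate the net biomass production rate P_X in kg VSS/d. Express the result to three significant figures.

From the Monod/SRT balance for a CMAS, S = K_s·(1+k_d θ_c)/[θ_c·(Y k − k_d) − 1] = 52.2 × (1 + 0.0478 × 13.5) / [13.5 × (0.595 × 9.95 − 0.0478) − 1] = 85.88 / 78.28 = 1.097 mg/L.
The observed yield is Y_obs = Y/(1 + k_d·θ_c) = 0.595 / (1 + 0.0478 × 13.5) = 0.595 / 1.645 = 0.3616 g VSS per g BOD₅ removed.
ΔS = 910 − 1.10 = 908.9 mg/L, so the substrate removal rate is 2890 × 908.9/1000 = 2627 kg BOD₅/d.
Net biomass production P_X = Y_obs × Q·(S₀ − S) = 0.3616 × 2627 = 949.9 kg VSS/d.

P_X ≈ 950 kg VSS/d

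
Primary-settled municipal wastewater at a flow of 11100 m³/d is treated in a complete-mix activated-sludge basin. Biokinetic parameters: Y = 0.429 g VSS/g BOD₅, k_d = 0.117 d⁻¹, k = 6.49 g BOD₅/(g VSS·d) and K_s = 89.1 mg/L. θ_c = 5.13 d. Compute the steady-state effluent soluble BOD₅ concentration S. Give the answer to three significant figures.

S ≈ 11.2 mg/L

Effluent substrate depends only on kinetics and SRT: S = K_s(1 + k_d θ_c) / [θ_c(Yk − k_d) − 1] = 89.1 × (1 + 0.117 × 5.13) / [5.13 × (0.429 × 6.49 − 0.117) − 1] = 142.6 / 12.68 = 11.24 mg/L.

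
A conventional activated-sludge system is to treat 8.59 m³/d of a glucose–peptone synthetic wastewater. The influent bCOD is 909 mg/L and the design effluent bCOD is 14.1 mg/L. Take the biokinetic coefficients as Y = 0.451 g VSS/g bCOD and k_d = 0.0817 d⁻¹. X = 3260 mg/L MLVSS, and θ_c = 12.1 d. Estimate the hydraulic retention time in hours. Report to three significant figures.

From the SRT design equation V = Y Q (S₀−S) θ_c / [X (1 + k_d θ_c)] = 0.451 × 8.59 × (909 − 14.1) × 12.1 / [3260 × (1 + 0.0817 × 12.1)] = 4.19×10^4 / 6483 = 6.471 m³.
Hydraulic retention time τ = V/Q = 6.471 / 8.59 = 0.7533 d = 18.08 h.

τ ≈ 18.1 h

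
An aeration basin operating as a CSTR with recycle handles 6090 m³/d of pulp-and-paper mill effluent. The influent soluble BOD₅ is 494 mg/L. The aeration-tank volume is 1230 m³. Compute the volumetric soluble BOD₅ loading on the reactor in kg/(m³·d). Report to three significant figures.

L_v = Q S₀ / V = 6090 × 494 × 10⁻³ / 1230 = 2.446 kg/(m³·d).

L_v ≈ 2.45 kg soluble BOD₅/(m³·d)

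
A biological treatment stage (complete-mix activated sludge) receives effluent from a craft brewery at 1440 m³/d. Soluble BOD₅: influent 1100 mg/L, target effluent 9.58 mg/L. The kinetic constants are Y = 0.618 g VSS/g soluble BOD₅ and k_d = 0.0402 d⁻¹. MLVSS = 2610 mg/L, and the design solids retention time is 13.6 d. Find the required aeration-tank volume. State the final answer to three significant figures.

V ≈ 3270 m³

From the SRT design equation V = Y Q (S₀−S) θ_c / [X (1 + k_d θ_c)] = 0.618 × 1440 × (1100 − 9.58) × 13.6 / [2610 × (1 + 0.0402 × 13.6)] = 1.32×10^7 / 4037 = 3269 m³.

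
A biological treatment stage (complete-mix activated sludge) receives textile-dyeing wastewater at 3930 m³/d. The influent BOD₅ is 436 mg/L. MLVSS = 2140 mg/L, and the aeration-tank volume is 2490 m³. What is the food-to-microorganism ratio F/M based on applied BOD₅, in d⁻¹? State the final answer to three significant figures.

F/M ≈ 0.322 d⁻¹

F/M = applied load / biomass = Q·S₀/(V·X) = 3930 × 436 / (2490 × 2140) = 0.3216 d⁻¹.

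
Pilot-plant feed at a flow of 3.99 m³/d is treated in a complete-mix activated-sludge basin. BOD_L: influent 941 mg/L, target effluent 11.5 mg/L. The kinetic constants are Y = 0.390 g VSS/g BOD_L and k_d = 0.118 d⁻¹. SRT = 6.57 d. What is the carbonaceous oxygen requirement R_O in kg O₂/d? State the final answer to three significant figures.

R_O ≈ 2.55 kg O₂/d

Correct the yield for decay: Y_obs = Y/(1 + k_d θ_c) = 0.390 / (1 + 0.118 × 6.57) = 0.390 / 1.775 = 0.2197.
Substrate removed = Q·(S₀ − S) = 3.99 m³/d × (941 − 11.5) g/m³ = 3.71×10^3 g/d = 3.709 kg/d.
Biomass synthesised: P_X = Y_obs × 3.709 = 0.8148 kg VSS/d.
R_O = Q·ΔS − 1.42 P_X = 3.709 − 1.157 = 2.552 kg O₂/d.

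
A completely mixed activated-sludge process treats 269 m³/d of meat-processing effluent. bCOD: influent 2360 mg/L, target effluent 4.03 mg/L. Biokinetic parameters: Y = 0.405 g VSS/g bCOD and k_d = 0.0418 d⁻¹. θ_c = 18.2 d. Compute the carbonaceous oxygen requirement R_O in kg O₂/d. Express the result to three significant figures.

Y_obs = Y / (1 + k_d θ_c) = 0.405 / (1 + 0.0418 × 18.2) = 0.405 / 1.761 = 0.2300.
Mass of bCOD removed per day: Q(S₀ − S) = 269 × 2356 g/m³ = 633.8 kg/d.
Biomass synthesised: P_X = Y_obs × 633.8 = 145.8 kg VSS/d.
Carbonaceous O₂ demand = substrate oxidised − cell-mass equivalent = 633.8 − 1.42 × 145.8 = 426.8 kg O₂/d.

R_O ≈ 427 kg O₂/d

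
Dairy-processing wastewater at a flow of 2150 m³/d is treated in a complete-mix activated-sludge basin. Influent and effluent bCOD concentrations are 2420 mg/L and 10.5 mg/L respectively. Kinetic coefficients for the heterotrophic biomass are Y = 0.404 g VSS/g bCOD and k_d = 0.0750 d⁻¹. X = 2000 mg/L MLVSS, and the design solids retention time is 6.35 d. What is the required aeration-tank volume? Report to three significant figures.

Rearranging the biomass balance for a CMAS with decay, V = Y·Q·ΔS·θ_c / [X·(1+k_d θ_c)] = 0.404 × 2150 × (2420 − 10.5) × 6.35 / [2000 × (1 + 0.0750 × 6.35)] = 1.33×10^7 / 2952 = 4501 m³.

V ≈ 4500 m³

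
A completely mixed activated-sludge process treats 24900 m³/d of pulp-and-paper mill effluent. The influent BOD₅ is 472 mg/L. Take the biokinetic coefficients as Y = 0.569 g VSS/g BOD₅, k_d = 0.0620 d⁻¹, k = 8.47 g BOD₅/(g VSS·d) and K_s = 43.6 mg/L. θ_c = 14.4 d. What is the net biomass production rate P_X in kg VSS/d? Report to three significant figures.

P_X ≈ 3520 kg VSS/d

For a completely mixed reactor with recycle the Lawrence–McCarty relation gives S = K_s·(1 + k_d·θ_c) / [θ_c·(Y·k − k_d) − 1] = 43.6 × (1 + 0.0620 × 14.4) / [14.4 × (0.569 × 8.47 − 0.0620) − 1] = 82.53 / 67.51 = 1.222 mg/L.
Y_obs = Y / (1 + k_d θ_c) = 0.569 / (1 + 0.0620 × 14.4) = 0.569 / 1.893 = 0.3006.
Mass of BOD₅ removed per day: Q(S₀ − S) = 24900 × 470.8 g/m³ = 11722 kg/d.
So the net sludge growth is P_X = 0.3006 × 11722 = 3524 kg VSS/d.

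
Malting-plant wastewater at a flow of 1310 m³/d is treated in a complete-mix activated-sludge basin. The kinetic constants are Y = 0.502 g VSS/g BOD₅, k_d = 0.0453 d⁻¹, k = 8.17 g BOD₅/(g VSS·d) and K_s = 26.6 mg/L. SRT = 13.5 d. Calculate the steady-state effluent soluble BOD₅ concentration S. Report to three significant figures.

S ≈ 0.797 mg/L

For a completely mixed reactor with recycle the Lawrence–McCarty relation gives S = K_s·(1 + k_d·θ_c) / [θ_c·(Y·k − k_d) − 1] = 26.6 × (1 + 0.0453 × 13.5) / [13.5 × (0.502 × 8.17 − 0.0453) − 1] = 42.87 / 53.76 = 0.7974 mg/L.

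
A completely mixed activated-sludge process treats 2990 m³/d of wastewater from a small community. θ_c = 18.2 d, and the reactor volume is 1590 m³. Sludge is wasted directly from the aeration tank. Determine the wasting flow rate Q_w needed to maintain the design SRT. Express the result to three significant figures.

Q_w ≈ 87.4 m³/d

With mixed-liquor wasting, θ_c = V/Q_w, so Q_w = V/θ_c = 1590/18.2 = 87.36 m³/d.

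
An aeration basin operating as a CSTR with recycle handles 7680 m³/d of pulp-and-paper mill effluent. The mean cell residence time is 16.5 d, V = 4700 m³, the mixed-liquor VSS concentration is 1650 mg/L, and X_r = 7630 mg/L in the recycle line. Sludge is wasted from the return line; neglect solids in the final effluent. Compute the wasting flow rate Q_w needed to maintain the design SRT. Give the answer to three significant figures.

Q_w = (V·X)/(θ_c X_r) = 4700 × 1650 / (16.5 × 7630) = 61.60 m³/d.

Q_w ≈ 61.6 m³/d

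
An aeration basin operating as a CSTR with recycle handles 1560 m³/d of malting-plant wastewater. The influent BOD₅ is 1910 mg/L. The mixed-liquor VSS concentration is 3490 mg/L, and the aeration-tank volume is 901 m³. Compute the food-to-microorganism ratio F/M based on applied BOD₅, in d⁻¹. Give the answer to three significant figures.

F/M ≈ 0.948 d⁻¹

Food-to-microorganism ratio F/M = Q S₀ / (V X) = 1560 × 1910 / (901.0 × 3490) = 0.9476 d⁻¹.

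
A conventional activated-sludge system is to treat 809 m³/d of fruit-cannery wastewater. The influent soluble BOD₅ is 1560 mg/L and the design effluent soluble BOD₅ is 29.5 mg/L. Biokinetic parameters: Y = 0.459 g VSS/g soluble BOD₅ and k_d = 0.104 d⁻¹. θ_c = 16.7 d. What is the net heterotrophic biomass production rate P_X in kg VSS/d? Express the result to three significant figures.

P_X ≈ 208 kg VSS/d

The observed yield is Y_obs = Y/(1 + k_d·θ_c) = 0.459 / (1 + 0.104 × 16.7) = 0.459 / 2.737 = 0.1677 g VSS per g soluble BOD₅ removed.
Mass of soluble BOD₅ removed per day: Q(S₀ − S) = 809 × 1530 g/m³ = 1238 kg/d.
Biomass produced: P_X = Y_obs·Q·ΔS = 0.1677 × 1238 ≈ 207.7 kg VSS/d.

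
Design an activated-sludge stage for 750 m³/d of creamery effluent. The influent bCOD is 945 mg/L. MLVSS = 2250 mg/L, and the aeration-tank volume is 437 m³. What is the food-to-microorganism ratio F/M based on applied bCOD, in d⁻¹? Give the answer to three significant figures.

F/M ≈ 0.721 d⁻¹

Food-to-microorganism ratio F/M = Q S₀ / (V X) = 750 × 945 / (437.0 × 2250) = 0.7208 d⁻¹.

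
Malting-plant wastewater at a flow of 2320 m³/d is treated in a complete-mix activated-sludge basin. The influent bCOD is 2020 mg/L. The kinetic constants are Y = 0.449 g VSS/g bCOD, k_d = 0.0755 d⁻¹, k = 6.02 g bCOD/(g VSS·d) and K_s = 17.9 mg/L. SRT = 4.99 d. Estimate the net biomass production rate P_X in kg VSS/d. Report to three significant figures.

P_X ≈ 1530 kg VSS/d

From the Monod/SRT balance for a CMAS, S = K_s·(1+k_d θ_c)/[θ_c·(Y k − k_d) − 1] = 17.9 × (1 + 0.0755 × 4.99) / [4.99 × (0.449 × 6.02 − 0.0755) − 1] = 24.64 / 12.11 = 2.035 mg/L.
Correct the yield for decay: Y_obs = Y/(1 + k_d θ_c) = 0.449 / (1 + 0.0755 × 4.99) = 0.449 / 1.377 = 0.3261.
ΔS = 2020 − 2.03 = 2018 mg/L, so the substrate removal rate is 2320 × 2018/1000 = 4682 kg bCOD/d.
Biomass produced: P_X = Y_obs·Q·ΔS = 0.3261 × 4682 ≈ 1527 kg VSS/d.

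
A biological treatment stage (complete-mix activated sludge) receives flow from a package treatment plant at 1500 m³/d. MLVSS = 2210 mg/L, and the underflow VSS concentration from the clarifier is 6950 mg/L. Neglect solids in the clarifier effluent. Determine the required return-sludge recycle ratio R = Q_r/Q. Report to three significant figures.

R ≈ 0.466

Mass balance around the secondary clarifier (neglecting effluent solids): R = X / (X_r − X) = 2210 / (6950 − 2210) = 0.4662.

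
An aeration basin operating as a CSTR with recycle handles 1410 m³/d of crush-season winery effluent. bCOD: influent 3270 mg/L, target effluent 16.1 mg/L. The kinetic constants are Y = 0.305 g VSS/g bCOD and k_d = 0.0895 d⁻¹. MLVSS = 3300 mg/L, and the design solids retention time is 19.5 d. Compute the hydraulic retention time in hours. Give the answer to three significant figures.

Rearranging the biomass balance for a CMAS with decay, V = Y·Q·ΔS·θ_c / [X·(1+k_d θ_c)] = 0.305 × 1410 × (3270 − 16.1) × 19.5 / [3300 × (1 + 0.0895 × 19.5)] = 2.73×10^7 / 9059 = 3012 m³.
HRT = V/Q = 3012 m³ / 1410 m³·d⁻¹ = 2.136 d × 24 = 51.27 h.

τ ≈ 51.3 h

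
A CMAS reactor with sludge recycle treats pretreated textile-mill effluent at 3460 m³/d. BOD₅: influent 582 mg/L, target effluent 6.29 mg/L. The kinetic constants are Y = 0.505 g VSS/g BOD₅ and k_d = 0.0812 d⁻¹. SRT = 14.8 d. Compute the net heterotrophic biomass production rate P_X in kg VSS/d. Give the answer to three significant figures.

Correct the yield for decay: Y_obs = Y/(1 + k_d θ_c) = 0.505 / (1 + 0.0812 × 14.8) = 0.505 / 2.202 = 0.2294.
Mass of BOD₅ removed per day: Q(S₀ − S) = 3460 × 575.7 g/m³ = 1992 kg/d.
Biomass produced: P_X = Y_obs·Q·ΔS = 0.2294 × 1992 ≈ 456.9 kg VSS/d.

P_X ≈ 457 kg VSS/d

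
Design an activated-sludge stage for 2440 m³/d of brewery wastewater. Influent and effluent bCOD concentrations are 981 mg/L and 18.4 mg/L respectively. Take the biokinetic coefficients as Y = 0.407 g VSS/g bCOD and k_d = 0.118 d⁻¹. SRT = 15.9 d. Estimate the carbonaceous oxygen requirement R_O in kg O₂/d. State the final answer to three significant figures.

Correct the yield for decay: Y_obs = Y/(1 + k_d θ_c) = 0.407 / (1 + 0.118 × 15.9) = 0.407 / 2.876 = 0.1415.
Mass of bCOD removed per day: Q(S₀ − S) = 2440 × 962.6 g/m³ = 2349 kg/d.
P_X = Y_obs·Q·(S₀ − S) = 0.1415 × 2349 = 332.4 kg VSS/d.
R_O = Q·ΔS − 1.42 P_X = 2349 − 472.0 = 1877 kg O₂/d.

R_O ≈ 1880 kg O₂/d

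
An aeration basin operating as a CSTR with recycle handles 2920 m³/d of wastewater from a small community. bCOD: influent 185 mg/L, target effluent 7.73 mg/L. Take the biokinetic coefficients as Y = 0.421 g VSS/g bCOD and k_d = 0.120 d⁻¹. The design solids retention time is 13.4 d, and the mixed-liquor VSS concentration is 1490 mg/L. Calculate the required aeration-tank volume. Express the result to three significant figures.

Rearranging the biomass balance for a CMAS with decay, V = Y·Q·ΔS·θ_c / [X·(1+k_d θ_c)] = 0.421 × 2920 × (185 − 7.73) × 13.4 / [1490 × (1 + 0.120 × 13.4)] = 2.92×10^6 / 3886 = 751.5 m³.

V ≈ 751 m³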